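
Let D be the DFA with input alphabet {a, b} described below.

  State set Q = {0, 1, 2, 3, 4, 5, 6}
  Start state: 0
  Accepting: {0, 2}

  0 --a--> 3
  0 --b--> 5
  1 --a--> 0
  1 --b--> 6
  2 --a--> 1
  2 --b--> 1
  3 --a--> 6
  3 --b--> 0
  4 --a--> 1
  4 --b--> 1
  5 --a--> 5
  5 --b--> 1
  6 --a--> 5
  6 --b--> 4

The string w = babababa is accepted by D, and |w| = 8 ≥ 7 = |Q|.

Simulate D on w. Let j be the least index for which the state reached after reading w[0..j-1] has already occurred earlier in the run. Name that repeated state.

Run of D on w = b a b a b a b a:
  step 0: 0  (start)
  step 1: 5  (read b: 0→5)
  step 2: 5  (read a: 5→5)   ← first repeat (5 seen earlier)
  step 3: 1  (read b: 5→1)
  step 4: 0  (read a: 1→0)
  step 5: 5  (read b: 0→5)
  step 6: 5  (read a: 5→5)
  step 7: 1  (read b: 5→1)
  step 8: 0  (read a: 1→0)

The earliest repeat is at step j = 2: D is in 5, which it already visited at step i = 1.
Pumping length from the standard proof: p = 7 (the number of states). The repeated state found above gives |xy| = j ≤ 7 and |y| = j − i ≥ 1.

5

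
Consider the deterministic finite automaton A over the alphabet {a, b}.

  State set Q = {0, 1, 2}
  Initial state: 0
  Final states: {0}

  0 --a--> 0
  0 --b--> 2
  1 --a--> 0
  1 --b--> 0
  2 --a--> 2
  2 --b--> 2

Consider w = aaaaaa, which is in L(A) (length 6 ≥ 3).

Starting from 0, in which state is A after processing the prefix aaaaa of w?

Run of A on the first 5 characters of w = a a a a a:
  step 0: 0  (start)
  step 1: 0  (read a: 0→0)
  step 2: 0  (read a: 0→0)
  step 3: 0  (read a: 0→0)
  step 4: 0  (read a: 0→0)
  step 5: 0  (read a: 0→0)

After reading 5 characters, A is in state 0.

0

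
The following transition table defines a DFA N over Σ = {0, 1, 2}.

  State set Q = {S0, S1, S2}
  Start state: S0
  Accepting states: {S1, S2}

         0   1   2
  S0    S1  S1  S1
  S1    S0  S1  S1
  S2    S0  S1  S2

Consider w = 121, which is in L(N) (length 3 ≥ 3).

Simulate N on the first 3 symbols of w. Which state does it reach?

S1

State sequence: S0 -1-> S1 -2-> S1 -1-> S1

After reading 3 characters, N is in state S1.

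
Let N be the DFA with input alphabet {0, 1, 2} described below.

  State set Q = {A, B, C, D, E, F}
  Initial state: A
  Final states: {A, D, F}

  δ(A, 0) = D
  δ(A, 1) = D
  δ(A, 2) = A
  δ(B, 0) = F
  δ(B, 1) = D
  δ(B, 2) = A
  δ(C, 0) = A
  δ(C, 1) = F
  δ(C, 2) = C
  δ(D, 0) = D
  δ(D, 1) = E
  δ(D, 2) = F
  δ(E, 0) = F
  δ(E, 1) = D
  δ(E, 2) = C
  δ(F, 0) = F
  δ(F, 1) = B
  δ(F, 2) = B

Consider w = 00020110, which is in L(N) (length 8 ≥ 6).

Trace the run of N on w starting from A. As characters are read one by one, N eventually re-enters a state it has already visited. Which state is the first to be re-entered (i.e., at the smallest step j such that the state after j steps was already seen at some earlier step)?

State sequence: A -0-> D -0-> D -0-> D -2-> F -0-> F -1-> B -1-> D -0-> D
First repeat at step 2: D was already visited.

The earliest repeat is at step j = 2: N is in D, which it already visited at step i = 1.
With |Q| = 6, pigeonhole forces a state repeat no later than step 6; the substring read between the first and second visits to that state can be pumped.

D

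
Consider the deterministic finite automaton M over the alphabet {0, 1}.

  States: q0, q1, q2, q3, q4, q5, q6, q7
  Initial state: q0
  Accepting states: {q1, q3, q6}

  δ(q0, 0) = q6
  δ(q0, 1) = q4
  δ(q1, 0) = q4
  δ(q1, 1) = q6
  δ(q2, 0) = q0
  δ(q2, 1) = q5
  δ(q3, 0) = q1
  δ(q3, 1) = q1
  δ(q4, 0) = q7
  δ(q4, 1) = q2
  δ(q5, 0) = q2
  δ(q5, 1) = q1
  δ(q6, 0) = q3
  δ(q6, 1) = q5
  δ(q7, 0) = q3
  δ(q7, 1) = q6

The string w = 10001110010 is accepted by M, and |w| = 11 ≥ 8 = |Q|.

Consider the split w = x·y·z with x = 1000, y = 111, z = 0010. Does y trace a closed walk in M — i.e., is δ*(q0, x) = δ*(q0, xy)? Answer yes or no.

yes

Run of M on the first 7 characters of w = 1 0 0 0 1 1 1:
  step 0: q0  (start)
  step 1: q4  (read 1: q0→q4)
  step 2: q7  (read 0: q4→q7)
  step 3: q3  (read 0: q7→q3)
  step 4: q1  (read 0: q3→q1)
  step 5: q6  (read 1: q1→q6)
  step 6: q5  (read 1: q6→q5)
  step 7: q1  (read 1: q5→q1)

After x (step 4): q1. After xy (step 7): q1.
They match, so y = 111 drives M around a cycle from q1 back to itself; pumping y any number of times keeps M in q1 before reading z, and xyⁱz ∈ L(M) for every i ≥ 0.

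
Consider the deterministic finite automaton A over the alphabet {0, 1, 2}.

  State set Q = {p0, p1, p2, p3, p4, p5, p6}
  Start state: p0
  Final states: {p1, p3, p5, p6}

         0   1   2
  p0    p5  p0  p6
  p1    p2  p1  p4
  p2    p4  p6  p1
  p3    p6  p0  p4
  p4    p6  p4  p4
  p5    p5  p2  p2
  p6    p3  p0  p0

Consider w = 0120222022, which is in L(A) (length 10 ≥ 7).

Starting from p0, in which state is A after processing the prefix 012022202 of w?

p0

Run of A on the first 9 characters of w = 0 1 2 0 2 2 2 0 2:
  step 0: p0  (start)
  step 1: p5  (read 0: p0→p5)
  step 2: p2  (read 1: p5→p2)
  step 3: p1  (read 2: p2→p1)
  step 4: p2  (read 0: p1→p2)
  step 5: p1  (read 2: p2→p1)
  step 6: p4  (read 2: p1→p4)
  step 7: p4  (read 2: p4→p4)
  step 8: p6  (read 0: p4→p6)
  step 9: p0  (read 2: p6→p0)

After reading 9 characters, A is in state p0.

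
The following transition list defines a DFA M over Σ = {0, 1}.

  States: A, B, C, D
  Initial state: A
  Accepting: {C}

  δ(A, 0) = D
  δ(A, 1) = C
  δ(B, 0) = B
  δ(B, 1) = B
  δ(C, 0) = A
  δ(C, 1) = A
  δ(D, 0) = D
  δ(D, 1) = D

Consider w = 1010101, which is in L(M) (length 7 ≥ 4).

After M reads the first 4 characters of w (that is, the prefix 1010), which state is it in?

A

Run of M on the first 4 characters of w = 1 0 1 0:
  step 0: A  (start)
  step 1: C  (read 1: A→C)
  step 2: A  (read 0: C→A)
  step 3: C  (read 1: A→C)
  step 4: A  (read 0: C→A)

After reading 4 characters, M is in state A.
(This kind of state-tracing is the core of the pumping-lemma construction: with 4 states, pigeonhole forces a repeat within the first 4 steps.)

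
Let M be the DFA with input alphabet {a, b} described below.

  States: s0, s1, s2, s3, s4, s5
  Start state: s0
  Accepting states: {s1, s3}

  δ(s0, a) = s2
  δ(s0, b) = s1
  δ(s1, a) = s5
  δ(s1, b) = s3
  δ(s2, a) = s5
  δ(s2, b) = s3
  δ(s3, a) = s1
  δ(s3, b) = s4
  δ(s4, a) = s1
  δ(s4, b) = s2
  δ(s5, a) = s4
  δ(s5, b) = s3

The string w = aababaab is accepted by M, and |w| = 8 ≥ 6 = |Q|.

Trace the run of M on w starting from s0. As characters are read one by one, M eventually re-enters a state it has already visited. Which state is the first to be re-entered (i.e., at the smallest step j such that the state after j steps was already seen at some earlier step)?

s3

State sequence: s0 -a-> s2 -a-> s5 -b-> s3 -a-> s1 -b-> s3 -a-> s1 -a-> s5 -b-> s3
First repeat at step 5: s3 was already visited.

The earliest repeat is at step j = 5: M is in s3, which it already visited at step i = 3.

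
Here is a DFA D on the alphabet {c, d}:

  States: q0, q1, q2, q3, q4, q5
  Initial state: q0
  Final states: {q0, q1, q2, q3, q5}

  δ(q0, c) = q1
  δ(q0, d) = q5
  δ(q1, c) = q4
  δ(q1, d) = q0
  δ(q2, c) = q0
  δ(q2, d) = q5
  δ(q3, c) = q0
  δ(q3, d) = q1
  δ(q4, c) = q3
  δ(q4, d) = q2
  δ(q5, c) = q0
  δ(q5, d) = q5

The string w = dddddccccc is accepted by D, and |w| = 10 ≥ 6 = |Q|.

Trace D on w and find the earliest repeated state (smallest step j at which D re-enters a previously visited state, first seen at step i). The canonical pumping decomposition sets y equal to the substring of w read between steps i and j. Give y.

State sequence: q0 -d-> q5 -d-> q5 -d-> q5 -d-> q5 -d-> q5 -c-> q0 -c-> q1 -c-> q4 -c-> q3 -c-> q0
First repeat at step 2: q5 was already visited.

So i = 1, j = 2, giving x = w[0:1] = d, y = w[1:2] = d, z = w[2:10] = dddccccc.
Check: |xy| = 2 ≤ 6 and |y| = 1 ≥ 1. Reading y takes D from q5 back to q5, so every xyⁱz is accepted.

d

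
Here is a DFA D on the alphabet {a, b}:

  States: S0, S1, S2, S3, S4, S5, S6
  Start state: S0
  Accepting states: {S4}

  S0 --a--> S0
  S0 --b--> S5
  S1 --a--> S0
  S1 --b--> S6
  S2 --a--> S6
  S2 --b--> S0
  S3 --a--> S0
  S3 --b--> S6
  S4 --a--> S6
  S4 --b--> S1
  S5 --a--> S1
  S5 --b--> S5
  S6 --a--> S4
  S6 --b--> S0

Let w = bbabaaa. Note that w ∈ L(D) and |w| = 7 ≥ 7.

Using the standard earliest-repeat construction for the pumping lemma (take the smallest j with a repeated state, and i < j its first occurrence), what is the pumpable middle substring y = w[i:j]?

b

State sequence: S0 -b-> S5 -b-> S5 -a-> S1 -b-> S6 -a-> S4 -a-> S6 -a-> S4
First repeat at step 2: S5 was already visited.

So i = 1, j = 2, giving x = w[0:1] = b, y = w[1:2] = b, z = w[2:7] = abaaa.
Check: |xy| = 2 ≤ 7 and |y| = 1 ≥ 1. Reading y takes D from S5 back to S5, so every xyⁱz is accepted.
Since D has 7 states, any run of length ≥ 7 visits 7+1 states, so by pigeonhole some state repeats within the first 7 steps — that repeat gives the pumpable loop.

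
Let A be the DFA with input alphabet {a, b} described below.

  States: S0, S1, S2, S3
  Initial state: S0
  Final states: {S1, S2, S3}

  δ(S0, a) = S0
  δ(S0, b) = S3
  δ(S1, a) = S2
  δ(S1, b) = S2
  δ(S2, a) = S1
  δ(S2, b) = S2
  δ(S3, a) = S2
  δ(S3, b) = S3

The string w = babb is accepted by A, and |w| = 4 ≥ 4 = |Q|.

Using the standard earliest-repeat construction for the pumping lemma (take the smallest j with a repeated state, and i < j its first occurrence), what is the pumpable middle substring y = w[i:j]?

b

Run of A on w = b a b b:
  step 0: S0  (start)
  step 1: S3  (read b: S0→S3)
  step 2: S2  (read a: S3→S2)
  step 3: S2  (read b: S2→S2)   ← first repeat (S2 seen earlier)
  step 4: S2  (read b: S2→S2)

So i = 2, j = 3, giving x = w[0:2] = ba, y = w[2:3] = b, z = w[3:4] = b.
Check: |xy| = 3 ≤ 4 and |y| = 1 ≥ 1. Reading y takes A from S2 back to S2, so every xyⁱz is accepted.
Since A has 4 states, any run of length ≥ 4 visits 4+1 states, so by pigeonhole some state repeats within the first 4 steps — that repeat gives the pumpable loop.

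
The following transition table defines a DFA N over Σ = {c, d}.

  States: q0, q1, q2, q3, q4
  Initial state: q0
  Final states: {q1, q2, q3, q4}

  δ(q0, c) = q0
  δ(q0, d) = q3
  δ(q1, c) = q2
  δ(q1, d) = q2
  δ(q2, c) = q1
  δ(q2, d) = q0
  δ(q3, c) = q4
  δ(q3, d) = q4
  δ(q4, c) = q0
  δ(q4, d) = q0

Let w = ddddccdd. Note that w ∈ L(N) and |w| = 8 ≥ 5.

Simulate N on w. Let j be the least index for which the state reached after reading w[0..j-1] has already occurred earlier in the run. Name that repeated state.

q0

State sequence: q0 -d-> q3 -d-> q4 -d-> q0 -d-> q3 -c-> q4 -c-> q0 -d-> q3 -d-> q4
First repeat at step 3: q0 was already visited.

The earliest repeat is at step j = 3: N is in q0, which it already visited at step i = 0.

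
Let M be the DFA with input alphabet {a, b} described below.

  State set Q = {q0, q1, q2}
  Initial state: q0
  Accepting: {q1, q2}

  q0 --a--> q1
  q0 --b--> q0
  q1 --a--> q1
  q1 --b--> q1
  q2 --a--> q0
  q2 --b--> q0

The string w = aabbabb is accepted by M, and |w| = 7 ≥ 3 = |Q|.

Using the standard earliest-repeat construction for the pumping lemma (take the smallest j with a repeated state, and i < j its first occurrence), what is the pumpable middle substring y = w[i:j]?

a

State sequence: q0 -a-> q1 -a-> q1 -b-> q1 -b-> q1 -a-> q1 -b-> q1 -b-> q1
First repeat at step 2: q1 was already visited.

So i = 1, j = 2, giving x = w[0:1] = a, y = w[1:2] = a, z = w[2:7] = bbabb.
Check: |xy| = 2 ≤ 3 and |y| = 1 ≥ 1. Reading y takes M from q1 back to q1, so every xyⁱz is accepted.
Since M has 3 states, any run of length ≥ 3 visits 3+1 states, so by pigeonhole some state repeats within the first 3 steps — that repeat gives the pumpable loop.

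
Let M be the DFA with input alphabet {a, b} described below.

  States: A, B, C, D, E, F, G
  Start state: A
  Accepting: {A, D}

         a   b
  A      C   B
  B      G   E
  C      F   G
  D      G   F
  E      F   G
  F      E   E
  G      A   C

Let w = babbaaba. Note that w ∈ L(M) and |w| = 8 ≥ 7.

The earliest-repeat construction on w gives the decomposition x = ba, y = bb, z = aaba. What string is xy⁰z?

baaaba

xy⁰z = xz = ba·aaba = baaaba.
Reading y = bb takes M from G back to G, so after x the machine is still in G, and z then leads to the accepting state A. Hence baaaba ∈ L(M).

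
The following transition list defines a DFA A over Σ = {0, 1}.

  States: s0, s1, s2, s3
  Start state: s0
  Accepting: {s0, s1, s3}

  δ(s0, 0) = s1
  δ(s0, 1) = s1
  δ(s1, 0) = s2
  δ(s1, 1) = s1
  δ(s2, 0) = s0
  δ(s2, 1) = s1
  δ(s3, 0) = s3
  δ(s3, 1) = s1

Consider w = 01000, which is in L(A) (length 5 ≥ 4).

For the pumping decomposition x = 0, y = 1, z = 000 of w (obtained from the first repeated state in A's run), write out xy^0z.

xy⁰z = xz = 0·000 = 0000.
Reading y = 1 takes A from s1 back to s1, so after x the machine is still in s1, and z then leads to the accepting state s1. Hence 0000 ∈ L(A).

0000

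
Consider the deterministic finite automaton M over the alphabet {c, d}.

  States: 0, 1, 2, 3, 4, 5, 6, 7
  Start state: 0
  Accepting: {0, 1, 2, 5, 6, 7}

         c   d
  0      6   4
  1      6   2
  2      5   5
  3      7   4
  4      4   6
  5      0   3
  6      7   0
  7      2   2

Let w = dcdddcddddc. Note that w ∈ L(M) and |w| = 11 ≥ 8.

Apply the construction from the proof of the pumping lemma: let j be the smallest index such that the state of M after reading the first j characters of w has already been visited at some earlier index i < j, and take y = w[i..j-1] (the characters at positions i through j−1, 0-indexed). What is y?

State sequence: 0 -d-> 4 -c-> 4 -d-> 6 -d-> 0 -d-> 4 -c-> 4 -d-> 6 -d-> 0 -d-> 4 -d-> 6 -c-> 7
First repeat at step 2: 4 was already visited.

So i = 1, j = 2, giving x = w[0:1] = d, y = w[1:2] = c, z = w[2:11] = dddcddddc.
Check: |xy| = 2 ≤ 8 and |y| = 1 ≥ 1. Reading y takes M from 4 back to 4, so every xyⁱz is accepted.
Pumping length from the standard proof: p = 8 (the number of states). The repeated state found above gives |xy| = j ≤ 8 and |y| = j − i ≥ 1.

c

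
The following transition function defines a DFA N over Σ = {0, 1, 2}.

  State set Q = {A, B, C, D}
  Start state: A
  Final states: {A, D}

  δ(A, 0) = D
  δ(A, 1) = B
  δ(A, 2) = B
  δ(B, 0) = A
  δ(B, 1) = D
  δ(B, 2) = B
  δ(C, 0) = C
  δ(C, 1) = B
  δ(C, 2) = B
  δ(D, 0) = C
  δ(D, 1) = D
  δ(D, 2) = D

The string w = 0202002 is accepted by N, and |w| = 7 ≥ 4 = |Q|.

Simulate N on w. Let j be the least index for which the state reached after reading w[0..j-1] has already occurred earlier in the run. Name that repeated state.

State sequence: A -0-> D -2-> D -0-> C -2-> B -0-> A -0-> D -2-> D
First repeat at step 2: D was already visited.

The earliest repeat is at step j = 2: N is in D, which it already visited at step i = 1.
Pumping length from the standard proof: p = 4 (the number of states). The repeated state found above gives |xy| = j ≤ 4 and |y| = j − i ≥ 1.

D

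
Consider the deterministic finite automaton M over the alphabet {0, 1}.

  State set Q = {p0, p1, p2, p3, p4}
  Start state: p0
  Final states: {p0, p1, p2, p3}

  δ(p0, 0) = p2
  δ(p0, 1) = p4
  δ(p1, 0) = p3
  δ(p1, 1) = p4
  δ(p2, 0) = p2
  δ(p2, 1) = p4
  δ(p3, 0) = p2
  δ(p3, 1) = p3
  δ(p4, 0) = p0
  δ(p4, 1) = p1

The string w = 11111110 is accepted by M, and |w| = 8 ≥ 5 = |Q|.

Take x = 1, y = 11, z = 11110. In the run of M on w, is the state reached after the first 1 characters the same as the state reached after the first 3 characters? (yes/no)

State sequence: p0 -1-> p4 -1-> p1 -1-> p4

After x (step 1): p4. After xy (step 3): p4.
They match, so y = 11 drives M around a cycle from p4 back to itself; pumping y any number of times keeps M in p4 before reading z, and xyⁱz ∈ L(M) for every i ≥ 0.

yes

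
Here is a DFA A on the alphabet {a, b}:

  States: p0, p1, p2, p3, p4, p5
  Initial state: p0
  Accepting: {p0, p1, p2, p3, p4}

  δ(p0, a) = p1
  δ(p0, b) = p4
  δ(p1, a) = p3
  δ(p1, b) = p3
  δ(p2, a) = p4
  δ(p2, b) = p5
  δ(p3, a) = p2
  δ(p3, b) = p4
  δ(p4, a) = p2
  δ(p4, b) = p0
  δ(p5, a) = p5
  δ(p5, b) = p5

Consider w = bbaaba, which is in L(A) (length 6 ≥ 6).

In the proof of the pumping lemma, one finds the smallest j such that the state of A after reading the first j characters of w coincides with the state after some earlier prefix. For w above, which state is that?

p0

Run of A on w = b b a a b a:
  step 0: p0  (start)
  step 1: p4  (read b: p0→p4)
  step 2: p0  (read b: p4→p0)   ← first repeat (p0 seen earlier)
  step 3: p1  (read a: p0→p1)
  step 4: p3  (read a: p1→p3)
  step 5: p4  (read b: p3→p4)
  step 6: p2  (read a: p4→p2)

The earliest repeat is at step j = 2: A is in p0, which it already visited at step i = 0.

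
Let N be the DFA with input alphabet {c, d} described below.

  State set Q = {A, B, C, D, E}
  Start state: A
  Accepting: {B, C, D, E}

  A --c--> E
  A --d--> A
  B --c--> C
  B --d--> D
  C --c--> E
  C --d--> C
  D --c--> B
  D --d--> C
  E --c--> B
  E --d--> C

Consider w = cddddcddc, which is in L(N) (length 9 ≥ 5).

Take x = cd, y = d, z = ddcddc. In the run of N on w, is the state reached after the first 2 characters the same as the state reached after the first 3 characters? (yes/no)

yes

Run of N on the first 3 characters of w = c d d:
  step 0: A  (start)
  step 1: E  (read c: A→E)
  step 2: C  (read d: E→C)
  step 3: C  (read d: C→C)

After x (step 2): C. After xy (step 3): C.
They match, so y = d drives N around a cycle from C back to itself; pumping y any number of times keeps N in C before reading z, and xyⁱz ∈ L(N) for every i ≥ 0.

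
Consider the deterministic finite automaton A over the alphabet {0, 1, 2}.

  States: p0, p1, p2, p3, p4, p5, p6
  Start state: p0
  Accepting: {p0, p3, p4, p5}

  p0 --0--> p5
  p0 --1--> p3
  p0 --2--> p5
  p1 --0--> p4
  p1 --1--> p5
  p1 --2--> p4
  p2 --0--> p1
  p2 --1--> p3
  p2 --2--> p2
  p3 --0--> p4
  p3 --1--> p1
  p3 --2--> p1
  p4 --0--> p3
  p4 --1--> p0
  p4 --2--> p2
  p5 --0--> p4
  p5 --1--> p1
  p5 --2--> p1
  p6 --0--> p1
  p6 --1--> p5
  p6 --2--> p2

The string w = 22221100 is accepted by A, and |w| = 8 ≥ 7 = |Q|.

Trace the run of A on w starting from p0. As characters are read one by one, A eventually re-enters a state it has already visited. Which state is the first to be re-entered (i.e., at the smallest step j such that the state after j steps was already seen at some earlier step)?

Run of A on w = 2 2 2 2 1 1 0 0:
  step 0: p0  (start)
  step 1: p5  (read 2: p0→p5)
  step 2: p1  (read 2: p5→p1)
  step 3: p4  (read 2: p1→p4)
  step 4: p2  (read 2: p4→p2)
  step 5: p3  (read 1: p2→p3)
  step 6: p1  (read 1: p3→p1)   ← first repeat (p1 seen earlier)
  step 7: p4  (read 0: p1→p4)
  step 8: p3  (read 0: p4→p3)

The earliest repeat is at step j = 6: A is in p1, which it already visited at step i = 2.

p1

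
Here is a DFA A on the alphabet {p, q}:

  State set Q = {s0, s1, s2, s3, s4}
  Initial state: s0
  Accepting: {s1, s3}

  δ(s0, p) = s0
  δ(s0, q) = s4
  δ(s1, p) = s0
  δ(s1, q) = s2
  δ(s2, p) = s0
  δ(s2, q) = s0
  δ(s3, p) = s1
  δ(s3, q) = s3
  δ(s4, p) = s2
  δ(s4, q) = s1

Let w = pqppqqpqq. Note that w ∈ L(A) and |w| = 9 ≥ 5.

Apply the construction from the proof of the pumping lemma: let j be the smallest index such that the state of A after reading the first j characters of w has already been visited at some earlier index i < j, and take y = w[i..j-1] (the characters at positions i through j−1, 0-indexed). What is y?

Run of A on w = p q p p q q p q q:
  step 0: s0  (start)
  step 1: s0  (read p: s0→s0)   ← first repeat (s0 seen earlier)
  step 2: s4  (read q: s0→s4)
  step 3: s2  (read p: s4→s2)
  step 4: s0  (read p: s2→s0)
  step 5: s4  (read q: s0→s4)
  step 6: s1  (read q: s4→s1)
  step 7: s0  (read p: s1→s0)
  step 8: s4  (read q: s0→s4)
  step 9: s1  (read q: s4→s1)

So i = 0, j = 1, giving x = w[0:0] = ε, y = w[0:1] = p, z = w[1:9] = qppqqpqq.
Check: |xy| = 1 ≤ 5 and |y| = 1 ≥ 1. Reading y takes A from s0 back to s0, so every xyⁱz is accepted.

p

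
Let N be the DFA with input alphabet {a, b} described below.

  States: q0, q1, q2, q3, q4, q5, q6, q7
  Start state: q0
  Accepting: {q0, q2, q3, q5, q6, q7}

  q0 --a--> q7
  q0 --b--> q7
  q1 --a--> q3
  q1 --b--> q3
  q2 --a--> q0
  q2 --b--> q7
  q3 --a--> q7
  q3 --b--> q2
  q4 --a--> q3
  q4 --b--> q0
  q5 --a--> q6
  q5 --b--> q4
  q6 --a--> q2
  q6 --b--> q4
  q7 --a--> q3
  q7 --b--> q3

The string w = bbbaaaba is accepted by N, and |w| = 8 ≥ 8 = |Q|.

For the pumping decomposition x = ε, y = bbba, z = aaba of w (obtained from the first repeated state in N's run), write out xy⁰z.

aaba

xy⁰z = xz = ε·aaba = aaba.
Reading y = bbba takes N from q0 back to q0, so after x the machine is still in q0, and z then leads to the accepting state q0. Hence aaba ∈ L(N).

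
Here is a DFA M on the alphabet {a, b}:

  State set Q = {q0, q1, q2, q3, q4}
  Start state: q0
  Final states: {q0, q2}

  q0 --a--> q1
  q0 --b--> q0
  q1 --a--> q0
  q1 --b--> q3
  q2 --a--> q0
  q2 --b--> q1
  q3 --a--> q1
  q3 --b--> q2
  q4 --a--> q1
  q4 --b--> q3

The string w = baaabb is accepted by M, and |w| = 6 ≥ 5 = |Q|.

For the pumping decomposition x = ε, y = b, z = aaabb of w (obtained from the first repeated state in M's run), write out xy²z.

xy^2z = ε·b·b·aaabb = bbaaabb.
Reading y = b takes M from q0 back to q0, so after x·y·y the machine is still in q0, and z then leads to the accepting state q2. Hence bbaaabb ∈ L(M).

bbaaabb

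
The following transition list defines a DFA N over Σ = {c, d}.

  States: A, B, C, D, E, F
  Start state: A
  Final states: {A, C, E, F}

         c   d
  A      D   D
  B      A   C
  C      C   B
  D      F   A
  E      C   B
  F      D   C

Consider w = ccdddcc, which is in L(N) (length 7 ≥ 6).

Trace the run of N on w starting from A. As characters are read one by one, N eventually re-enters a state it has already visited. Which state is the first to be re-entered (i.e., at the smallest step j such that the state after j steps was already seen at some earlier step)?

Run of N on w = c c d d d c c:
  step 0: A  (start)
  step 1: D  (read c: A→D)
  step 2: F  (read c: D→F)
  step 3: C  (read d: F→C)
  step 4: B  (read d: C→B)
  step 5: C  (read d: B→C)   ← first repeat (C seen earlier)
  step 6: C  (read c: C→C)
  step 7: C  (read c: C→C)

The earliest repeat is at step j = 5: N is in C, which it already visited at step i = 3.
With |Q| = 6, pigeonhole forces a state repeat no later than step 6; the substring read between the first and second visits to that state can be pumped.

C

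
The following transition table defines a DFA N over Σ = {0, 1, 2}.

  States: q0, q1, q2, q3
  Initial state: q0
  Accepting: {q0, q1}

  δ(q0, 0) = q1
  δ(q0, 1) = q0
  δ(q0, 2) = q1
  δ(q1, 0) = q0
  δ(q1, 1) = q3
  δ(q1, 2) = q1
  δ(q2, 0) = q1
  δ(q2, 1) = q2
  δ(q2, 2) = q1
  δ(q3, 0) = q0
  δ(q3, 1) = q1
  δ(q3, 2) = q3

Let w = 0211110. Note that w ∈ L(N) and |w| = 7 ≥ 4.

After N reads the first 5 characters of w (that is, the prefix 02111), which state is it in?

q3

Run of N on the first 5 characters of w = 0 2 1 1 1:
  step 0: q0  (start)
  step 1: q1  (read 0: q0→q1)
  step 2: q1  (read 2: q1→q1)
  step 3: q3  (read 1: q1→q3)
  step 4: q1  (read 1: q3→q1)
  step 5: q3  (read 1: q1→q3)

After reading 5 characters, N is in state q3.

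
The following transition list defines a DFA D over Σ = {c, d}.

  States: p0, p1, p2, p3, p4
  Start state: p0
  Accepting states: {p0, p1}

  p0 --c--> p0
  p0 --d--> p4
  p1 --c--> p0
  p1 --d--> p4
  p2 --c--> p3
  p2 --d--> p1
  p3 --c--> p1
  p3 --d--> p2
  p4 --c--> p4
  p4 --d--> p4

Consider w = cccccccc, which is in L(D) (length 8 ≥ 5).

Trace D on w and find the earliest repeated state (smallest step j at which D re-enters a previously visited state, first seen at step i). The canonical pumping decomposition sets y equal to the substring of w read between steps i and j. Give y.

c

State sequence: p0 -c-> p0 -c-> p0 -c-> p0 -c-> p0 -c-> p0 -c-> p0 -c-> p0 -c-> p0
First repeat at step 1: p0 was already visited.

So i = 0, j = 1, giving x = w[0:0] = ε, y = w[0:1] = c, z = w[1:8] = ccccccc.
Check: |xy| = 1 ≤ 5 and |y| = 1 ≥ 1. Reading y takes D from p0 back to p0, so every xyⁱz is accepted.
With |Q| = 5, pigeonhole forces a state repeat no later than step 5; the substring read between the first and second visits to that state can be pumped.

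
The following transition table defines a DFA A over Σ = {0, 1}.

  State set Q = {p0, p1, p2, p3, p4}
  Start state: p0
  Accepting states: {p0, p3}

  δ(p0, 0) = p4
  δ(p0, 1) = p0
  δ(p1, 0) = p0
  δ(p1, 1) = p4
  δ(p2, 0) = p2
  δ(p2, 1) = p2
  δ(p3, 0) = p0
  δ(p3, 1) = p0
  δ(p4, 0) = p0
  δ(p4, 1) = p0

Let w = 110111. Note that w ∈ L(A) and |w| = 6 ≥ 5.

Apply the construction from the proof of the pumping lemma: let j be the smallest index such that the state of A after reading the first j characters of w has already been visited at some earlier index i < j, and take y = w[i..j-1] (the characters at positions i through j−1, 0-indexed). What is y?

1

Run of A on w = 1 1 0 1 1 1:
  step 0: p0  (start)
  step 1: p0  (read 1: p0→p0)   ← first repeat (p0 seen earlier)
  step 2: p0  (read 1: p0→p0)
  step 3: p4  (read 0: p0→p4)
  step 4: p0  (read 1: p4→p0)
  step 5: p0  (read 1: p0→p0)
  step 6: p0  (read 1: p0→p0)

So i = 0, j = 1, giving x = w[0:0] = ε, y = w[0:1] = 1, z = w[1:6] = 10111.
Check: |xy| = 1 ≤ 5 and |y| = 1 ≥ 1. Reading y takes A from p0 back to p0, so every xyⁱz is accepted.
Since A has 5 states, any run of length ≥ 5 visits 5+1 states, so by pigeonhole some state repeats within the first 5 steps — that repeat gives the pumpable loop.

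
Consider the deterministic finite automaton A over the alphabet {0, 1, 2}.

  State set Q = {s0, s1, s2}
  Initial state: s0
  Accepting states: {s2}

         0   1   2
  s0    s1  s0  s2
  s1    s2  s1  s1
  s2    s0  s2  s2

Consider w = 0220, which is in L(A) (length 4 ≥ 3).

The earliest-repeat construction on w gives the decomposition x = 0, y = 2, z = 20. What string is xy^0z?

xy⁰z = xz = 0·20 = 020.
Reading y = 2 takes A from s1 back to s1, so after x the machine is still in s1, and z then leads to the accepting state s2. Hence 020 ∈ L(A).

020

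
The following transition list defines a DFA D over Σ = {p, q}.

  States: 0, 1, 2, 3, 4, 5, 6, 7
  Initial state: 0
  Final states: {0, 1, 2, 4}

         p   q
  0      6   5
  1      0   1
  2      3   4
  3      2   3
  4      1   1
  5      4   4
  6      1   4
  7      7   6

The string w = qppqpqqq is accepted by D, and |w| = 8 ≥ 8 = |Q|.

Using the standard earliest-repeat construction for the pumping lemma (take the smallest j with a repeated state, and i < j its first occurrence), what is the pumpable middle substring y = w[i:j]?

Run of D on w = q p p q p q q q:
  step 0: 0  (start)
  step 1: 5  (read q: 0→5)
  step 2: 4  (read p: 5→4)
  step 3: 1  (read p: 4→1)
  step 4: 1  (read q: 1→1)   ← first repeat (1 seen earlier)
  step 5: 0  (read p: 1→0)
  step 6: 5  (read q: 0→5)
  step 7: 4  (read q: 5→4)
  step 8: 1  (read q: 4→1)

So i = 3, j = 4, giving x = w[0:3] = qpp, y = w[3:4] = q, z = w[4:8] = pqqq.
Check: |xy| = 4 ≤ 8 and |y| = 1 ≥ 1. Reading y takes D from 1 back to 1, so every xyⁱz is accepted.

q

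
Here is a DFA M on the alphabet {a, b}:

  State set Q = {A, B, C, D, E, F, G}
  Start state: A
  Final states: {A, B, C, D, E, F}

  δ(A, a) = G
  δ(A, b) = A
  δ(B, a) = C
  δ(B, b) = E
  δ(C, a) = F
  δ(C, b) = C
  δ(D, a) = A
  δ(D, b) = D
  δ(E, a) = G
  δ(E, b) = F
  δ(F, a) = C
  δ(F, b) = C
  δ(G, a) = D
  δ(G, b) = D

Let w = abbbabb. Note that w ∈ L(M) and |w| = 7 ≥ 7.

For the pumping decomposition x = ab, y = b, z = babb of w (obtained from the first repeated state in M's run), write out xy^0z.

abbabb

xy⁰z = xz = ab·babb = abbabb.
Reading y = b takes M from D back to D, so after x the machine is still in D, and z then leads to the accepting state A. Hence abbabb ∈ L(M).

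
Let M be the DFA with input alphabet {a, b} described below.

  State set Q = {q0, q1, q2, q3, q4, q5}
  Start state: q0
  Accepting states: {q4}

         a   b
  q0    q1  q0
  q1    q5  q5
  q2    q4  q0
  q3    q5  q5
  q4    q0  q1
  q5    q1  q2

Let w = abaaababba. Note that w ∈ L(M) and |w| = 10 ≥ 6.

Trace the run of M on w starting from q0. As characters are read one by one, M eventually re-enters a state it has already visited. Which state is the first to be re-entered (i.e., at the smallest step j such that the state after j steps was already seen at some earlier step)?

q1

State sequence: q0 -a-> q1 -b-> q5 -a-> q1 -a-> q5 -a-> q1 -b-> q5 -a-> q1 -b-> q5 -b-> q2 -a-> q4
First repeat at step 3: q1 was already visited.

The earliest repeat is at step j = 3: M is in q1, which it already visited at step i = 1.
Since M has 6 states, any run of length ≥ 6 visits 6+1 states, so by pigeonhole some state repeats within the first 6 steps — that repeat gives the pumpable loop.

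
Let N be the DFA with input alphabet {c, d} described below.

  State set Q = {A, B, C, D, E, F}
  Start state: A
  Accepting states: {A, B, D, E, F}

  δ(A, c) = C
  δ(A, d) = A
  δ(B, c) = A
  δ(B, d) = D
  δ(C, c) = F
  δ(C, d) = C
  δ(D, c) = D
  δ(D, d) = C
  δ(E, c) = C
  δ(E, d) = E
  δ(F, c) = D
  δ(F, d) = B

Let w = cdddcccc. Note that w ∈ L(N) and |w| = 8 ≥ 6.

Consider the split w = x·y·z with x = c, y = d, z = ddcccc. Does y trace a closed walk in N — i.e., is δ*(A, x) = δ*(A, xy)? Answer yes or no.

State sequence: A -c-> C -d-> C

After x (step 1): C. After xy (step 2): C.
They match, so y = d drives N around a cycle from C back to itself; pumping y any number of times keeps N in C before reading z, and xyⁱz ∈ L(N) for every i ≥ 0.

yes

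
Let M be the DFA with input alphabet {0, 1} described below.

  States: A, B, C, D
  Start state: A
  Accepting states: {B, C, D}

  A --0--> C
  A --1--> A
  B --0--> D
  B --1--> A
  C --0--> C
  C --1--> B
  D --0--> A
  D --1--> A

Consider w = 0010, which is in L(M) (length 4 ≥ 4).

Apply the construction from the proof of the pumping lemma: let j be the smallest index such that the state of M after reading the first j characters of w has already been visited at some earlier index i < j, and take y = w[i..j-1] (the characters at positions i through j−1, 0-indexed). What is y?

State sequence: A -0-> C -0-> C -1-> B -0-> D
First repeat at step 2: C was already visited.

So i = 1, j = 2, giving x = w[0:1] = 0, y = w[1:2] = 0, z = w[2:4] = 10.
Check: |xy| = 2 ≤ 4 and |y| = 1 ≥ 1. Reading y takes M from C back to C, so every xyⁱz is accepted.
Pumping length from the standard proof: p = 4 (the number of states). The repeated state found above gives |xy| = j ≤ 4 and |y| = j − i ≥ 1.

0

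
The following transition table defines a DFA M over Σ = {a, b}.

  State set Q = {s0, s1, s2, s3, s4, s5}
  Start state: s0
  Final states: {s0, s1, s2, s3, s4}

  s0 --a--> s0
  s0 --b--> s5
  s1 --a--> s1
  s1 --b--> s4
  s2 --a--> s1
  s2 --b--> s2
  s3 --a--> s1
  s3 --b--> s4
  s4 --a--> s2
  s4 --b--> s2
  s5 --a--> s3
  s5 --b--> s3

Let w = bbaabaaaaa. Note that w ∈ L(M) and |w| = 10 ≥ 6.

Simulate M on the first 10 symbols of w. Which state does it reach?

State sequence: s0 -b-> s5 -b-> s3 -a-> s1 -a-> s1 -b-> s4 -a-> s2 -a-> s1 -a-> s1 -a-> s1 -a-> s1

After reading 10 characters, M is in state s1.

s1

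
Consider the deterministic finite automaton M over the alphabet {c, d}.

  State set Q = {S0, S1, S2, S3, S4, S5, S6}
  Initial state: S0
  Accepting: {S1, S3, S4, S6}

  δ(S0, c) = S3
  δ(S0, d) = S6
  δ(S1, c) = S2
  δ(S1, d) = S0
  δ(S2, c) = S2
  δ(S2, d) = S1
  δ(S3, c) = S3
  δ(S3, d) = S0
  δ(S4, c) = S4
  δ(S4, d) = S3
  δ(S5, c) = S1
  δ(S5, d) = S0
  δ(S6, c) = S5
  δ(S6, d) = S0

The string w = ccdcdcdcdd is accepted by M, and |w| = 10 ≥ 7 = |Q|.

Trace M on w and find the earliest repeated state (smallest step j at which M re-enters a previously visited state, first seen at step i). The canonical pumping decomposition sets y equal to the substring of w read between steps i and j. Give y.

c

Run of M on w = c c d c d c d c d d:
  step 0: S0  (start)
  step 1: S3  (read c: S0→S3)
  step 2: S3  (read c: S3→S3)   ← first repeat (S3 seen earlier)
  step 3: S0  (read d: S3→S0)
  step 4: S3  (read c: S0→S3)
  step 5: S0  (read d: S3→S0)
  step 6: S3  (read c: S0→S3)
  step 7: S0  (read d: S3→S0)
  step 8: S3  (read c: S0→S3)
  step 9: S0  (read d: S3→S0)
  step 10: S6  (read d: S0→S6)

So i = 1, j = 2, giving x = w[0:1] = c, y = w[1:2] = c, z = w[2:10] = dcdcdcdd.
Check: |xy| = 2 ≤ 7 and |y| = 1 ≥ 1. Reading y takes M from S3 back to S3, so every xyⁱz is accepted.
Since M has 7 states, any run of length ≥ 7 visits 7+1 states, so by pigeonhole some state repeats within the first 7 steps — that repeat gives the pumpable loop.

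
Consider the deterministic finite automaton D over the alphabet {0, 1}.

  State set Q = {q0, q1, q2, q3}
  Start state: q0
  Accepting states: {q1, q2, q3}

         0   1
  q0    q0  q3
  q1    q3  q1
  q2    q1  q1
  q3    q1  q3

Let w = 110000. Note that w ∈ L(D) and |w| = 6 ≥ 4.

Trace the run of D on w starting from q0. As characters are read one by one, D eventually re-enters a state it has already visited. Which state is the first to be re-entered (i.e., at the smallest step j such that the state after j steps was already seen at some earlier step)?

q3

Run of D on w = 1 1 0 0 0 0:
  step 0: q0  (start)
  step 1: q3  (read 1: q0→q3)
  step 2: q3  (read 1: q3→q3)   ← first repeat (q3 seen earlier)
  step 3: q1  (read 0: q3→q1)
  step 4: q3  (read 0: q1→q3)
  step 5: q1  (read 0: q3→q1)
  step 6: q3  (read 0: q1→q3)

The earliest repeat is at step j = 2: D is in q3, which it already visited at step i = 1.
With |Q| = 4, pigeonhole forces a state repeat no later than step 4; the substring read between the first and second visits to that state can be pumped.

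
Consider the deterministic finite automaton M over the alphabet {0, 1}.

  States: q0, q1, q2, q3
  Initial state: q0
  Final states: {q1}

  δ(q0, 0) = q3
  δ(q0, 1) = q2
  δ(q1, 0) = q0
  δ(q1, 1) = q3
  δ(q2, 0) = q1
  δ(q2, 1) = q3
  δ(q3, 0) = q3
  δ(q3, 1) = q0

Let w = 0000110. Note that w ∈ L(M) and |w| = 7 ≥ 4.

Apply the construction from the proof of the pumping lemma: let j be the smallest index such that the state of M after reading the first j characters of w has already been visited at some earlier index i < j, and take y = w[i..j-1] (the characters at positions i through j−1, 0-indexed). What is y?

0

State sequence: q0 -0-> q3 -0-> q3 -0-> q3 -0-> q3 -1-> q0 -1-> q2 -0-> q1
First repeat at step 2: q3 was already visited.

So i = 1, j = 2, giving x = w[0:1] = 0, y = w[1:2] = 0, z = w[2:7] = 00110.
Check: |xy| = 2 ≤ 4 and |y| = 1 ≥ 1. Reading y takes M from q3 back to q3, so every xyⁱz is accepted.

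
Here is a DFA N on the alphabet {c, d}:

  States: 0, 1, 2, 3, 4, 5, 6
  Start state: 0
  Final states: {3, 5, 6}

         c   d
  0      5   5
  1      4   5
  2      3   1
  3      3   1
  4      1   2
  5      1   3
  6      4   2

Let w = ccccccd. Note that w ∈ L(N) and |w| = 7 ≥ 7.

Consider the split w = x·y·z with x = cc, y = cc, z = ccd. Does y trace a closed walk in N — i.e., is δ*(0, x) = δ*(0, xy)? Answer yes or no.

yes

State sequence: 0 -c-> 5 -c-> 1 -c-> 4 -c-> 1

After x (step 2): 1. After xy (step 4): 1.
They match, so y = cc drives N around a cycle from 1 back to itself; pumping y any number of times keeps N in 1 before reading z, and xyⁱz ∈ L(N) for every i ≥ 0.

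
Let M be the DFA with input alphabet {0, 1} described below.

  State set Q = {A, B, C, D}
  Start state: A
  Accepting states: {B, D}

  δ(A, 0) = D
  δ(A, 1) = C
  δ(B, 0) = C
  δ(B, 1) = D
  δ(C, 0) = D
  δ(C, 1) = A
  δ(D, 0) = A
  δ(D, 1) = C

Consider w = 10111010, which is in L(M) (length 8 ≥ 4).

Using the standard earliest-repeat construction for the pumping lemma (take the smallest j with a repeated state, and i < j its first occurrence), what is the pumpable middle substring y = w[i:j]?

State sequence: A -1-> C -0-> D -1-> C -1-> A -1-> C -0-> D -1-> C -0-> D
First repeat at step 3: C was already visited.

So i = 1, j = 3, giving x = w[0:1] = 1, y = w[1:3] = 01, z = w[3:8] = 11010.
Check: |xy| = 3 ≤ 4 and |y| = 2 ≥ 1. Reading y takes M from C back to C, so every xyⁱz is accepted.
Since M has 4 states, any run of length ≥ 4 visits 4+1 states, so by pigeonhole some state repeats within the first 4 steps — that repeat gives the pumpable loop.

01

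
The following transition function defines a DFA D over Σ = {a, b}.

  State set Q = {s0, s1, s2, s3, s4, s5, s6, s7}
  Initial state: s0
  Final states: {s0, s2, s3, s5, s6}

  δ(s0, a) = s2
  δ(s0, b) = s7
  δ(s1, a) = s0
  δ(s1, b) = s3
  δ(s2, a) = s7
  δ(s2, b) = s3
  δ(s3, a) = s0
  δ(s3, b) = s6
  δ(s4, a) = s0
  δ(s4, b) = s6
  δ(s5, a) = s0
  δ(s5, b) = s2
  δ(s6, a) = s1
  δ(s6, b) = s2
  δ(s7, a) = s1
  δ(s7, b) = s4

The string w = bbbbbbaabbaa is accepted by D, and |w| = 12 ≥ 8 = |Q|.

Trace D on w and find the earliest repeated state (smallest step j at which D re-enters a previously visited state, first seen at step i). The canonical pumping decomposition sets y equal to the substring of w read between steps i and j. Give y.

State sequence: s0 -b-> s7 -b-> s4 -b-> s6 -b-> s2 -b-> s3 -b-> s6 -a-> s1 -a-> s0 -b-> s7 -b-> s4 -a-> s0 -a-> s2
First repeat at step 6: s6 was already visited.

So i = 3, j = 6, giving x = w[0:3] = bbb, y = w[3:6] = bbb, z = w[6:12] = aabbaa.
Check: |xy| = 6 ≤ 8 and |y| = 3 ≥ 1. Reading y takes D from s6 back to s6, so every xyⁱz is accepted.

bbb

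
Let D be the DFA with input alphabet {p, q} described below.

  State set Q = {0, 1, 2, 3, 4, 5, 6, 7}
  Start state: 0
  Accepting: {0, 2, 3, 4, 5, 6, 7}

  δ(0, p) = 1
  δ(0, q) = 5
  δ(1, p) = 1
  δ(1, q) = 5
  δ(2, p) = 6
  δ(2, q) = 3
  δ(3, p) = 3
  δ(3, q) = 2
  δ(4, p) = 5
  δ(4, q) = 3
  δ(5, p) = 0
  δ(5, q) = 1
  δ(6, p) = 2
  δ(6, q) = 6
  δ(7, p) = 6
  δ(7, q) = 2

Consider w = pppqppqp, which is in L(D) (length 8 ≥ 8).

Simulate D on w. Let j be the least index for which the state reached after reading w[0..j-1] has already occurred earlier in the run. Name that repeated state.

Run of D on w = p p p q p p q p:
  step 0: 0  (start)
  step 1: 1  (read p: 0→1)
  step 2: 1  (read p: 1→1)   ← first repeat (1 seen earlier)
  step 3: 1  (read p: 1→1)
  step 4: 5  (read q: 1→5)
  step 5: 0  (read p: 5→0)
  step 6: 1  (read p: 0→1)
  step 7: 5  (read q: 1→5)
  step 8: 0  (read p: 5→0)

The earliest repeat is at step j = 2: D is in 1, which it already visited at step i = 1.
The DFA has 8 states, so the proof of the pumping lemma guarantees a repeated state among the first 8+1 visited; the segment between the two visits is the pumpable y.

1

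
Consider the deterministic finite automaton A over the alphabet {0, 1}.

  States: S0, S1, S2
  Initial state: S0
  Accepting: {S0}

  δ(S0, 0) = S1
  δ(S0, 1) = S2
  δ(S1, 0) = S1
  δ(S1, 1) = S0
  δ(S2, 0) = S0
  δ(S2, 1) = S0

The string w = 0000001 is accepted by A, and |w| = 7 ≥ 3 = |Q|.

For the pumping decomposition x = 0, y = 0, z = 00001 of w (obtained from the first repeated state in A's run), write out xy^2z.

00000001

xy^2z = 0·0·0·00001 = 00000001.
Reading y = 0 takes A from S1 back to S1, so after x·y·y the machine is still in S1, and z then leads to the accepting state S0. Hence 00000001 ∈ L(A).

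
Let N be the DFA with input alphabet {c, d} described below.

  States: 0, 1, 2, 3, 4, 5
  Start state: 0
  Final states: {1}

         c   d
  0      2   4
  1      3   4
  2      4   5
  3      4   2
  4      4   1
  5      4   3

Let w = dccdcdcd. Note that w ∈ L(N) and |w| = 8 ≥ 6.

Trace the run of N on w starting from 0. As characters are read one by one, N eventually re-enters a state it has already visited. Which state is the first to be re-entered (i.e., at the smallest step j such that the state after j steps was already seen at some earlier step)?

4

Run of N on w = d c c d c d c d:
  step 0: 0  (start)
  step 1: 4  (read d: 0→4)
  step 2: 4  (read c: 4→4)   ← first repeat (4 seen earlier)
  step 3: 4  (read c: 4→4)
  step 4: 1  (read d: 4→1)
  step 5: 3  (read c: 1→3)
  step 6: 2  (read d: 3→2)
  step 7: 4  (read c: 2→4)
  step 8: 1  (read d: 4→1)

The earliest repeat is at step j = 2: N is in 4, which it already visited at step i = 1.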